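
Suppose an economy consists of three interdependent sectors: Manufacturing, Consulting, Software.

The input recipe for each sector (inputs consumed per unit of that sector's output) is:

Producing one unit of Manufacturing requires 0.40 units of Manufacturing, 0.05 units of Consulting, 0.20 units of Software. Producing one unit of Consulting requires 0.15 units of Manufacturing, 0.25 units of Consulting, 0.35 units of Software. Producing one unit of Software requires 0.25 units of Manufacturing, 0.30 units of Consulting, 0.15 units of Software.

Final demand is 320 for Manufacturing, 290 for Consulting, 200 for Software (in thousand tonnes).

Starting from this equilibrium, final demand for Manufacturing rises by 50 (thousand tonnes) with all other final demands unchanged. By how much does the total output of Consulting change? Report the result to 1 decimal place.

I − A =
  [   0.60    -0.15    -0.25]
  [  -0.05     0.75    -0.30]
  [  -0.20    -0.35     0.85]
Cofactors of I−A, C_ij = (−1)^(i+j)·(minor ij) (rows/columns in the sector order above):
  C_11 = (0.75)(0.85) − (-0.30)(-0.35) = 0.5325
  C_12 = −[(-0.05)(0.85) − (-0.30)(-0.20)] = 0.1025
  C_13 = (-0.05)(-0.35) − (0.75)(-0.20) = 0.1675
  C_21 = −[(-0.15)(0.85) − (-0.25)(-0.35)] = 0.2150
  C_22 = (0.60)(0.85) − (-0.25)(-0.20) = 0.4600
  C_23 = −[(0.60)(-0.35) − (-0.15)(-0.20)] = 0.2400
  C_31 = (-0.15)(-0.30) − (-0.25)(0.75) = 0.2325
  C_32 = −[(0.60)(-0.30) − (-0.25)(-0.05)] = 0.1925
  C_33 = (0.60)(0.75) − (-0.15)(-0.05) = 0.4425
det(I−A) = Σ_j (I−A)_1j·C_1j = (0.60)(0.5325) + (-0.15)(0.1025) + (-0.25)(0.1675) = 0.26225
adj(I−A) = Cᵀ =
  [ 0.5325   0.2150   0.2325]
  [ 0.1025   0.4600   0.1925]
  [ 0.1675   0.2400   0.4425]
(I − A)⁻¹ = adj(I−A) / det(I−A) ≈
  [   2.0305     0.8198     0.8866]
  [   0.3908     1.7541     0.7340]
  [   0.6387     0.9152     1.6873]
Δx = (I − A)⁻¹ Δd with Δd having +50 in the Manufacturing component and 0 elsewhere.
So Δx_C = L_CM · (+50), where L_CM = adj(I−A)_CM / det(I−A) = 0.1025 / 0.26225.
Δx_C = 0.1025 × (+50) / 0.26225 = 5.125 / 0.26225 ≈ 19.5.

Δx_C = 19.5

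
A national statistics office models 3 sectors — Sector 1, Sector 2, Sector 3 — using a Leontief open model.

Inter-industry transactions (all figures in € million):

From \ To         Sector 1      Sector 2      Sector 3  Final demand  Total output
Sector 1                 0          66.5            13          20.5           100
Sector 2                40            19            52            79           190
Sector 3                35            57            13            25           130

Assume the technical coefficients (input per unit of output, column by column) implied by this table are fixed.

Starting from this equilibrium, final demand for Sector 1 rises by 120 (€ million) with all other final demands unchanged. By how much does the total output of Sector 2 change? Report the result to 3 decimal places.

Δx_2 = 127.253

Technical coefficients a_ij = z_ij / X_j:
  a_11 = 0/100 = 0.00, a_21 = 40/100 = 0.40, a_31 = 35/100 = 0.35
  a_12 = 66.5/190 = 0.35, a_22 = 19/190 = 0.10, a_32 = 57/190 = 0.30
  a_13 = 13/130 = 0.10, a_23 = 52/130 = 0.40, a_33 = 13/130 = 0.10
I − A =
  [   1.00    -0.35    -0.10]
  [  -0.40     0.90    -0.40]
  [  -0.35    -0.30     0.90]
Cofactors of I−A, C_ij = (−1)^(i+j)·(minor ij) (rows/columns in the sector order above):
  C_11 = (0.90)(0.90) − (-0.40)(-0.30) = 0.6900
  C_12 = −[(-0.40)(0.90) − (-0.40)(-0.35)] = 0.5000
  C_13 = (-0.40)(-0.30) − (0.90)(-0.35) = 0.4350
  C_21 = −[(-0.35)(0.90) − (-0.10)(-0.30)] = 0.3450
  C_22 = (1.00)(0.90) − (-0.10)(-0.35) = 0.8650
  C_23 = −[(1.00)(-0.30) − (-0.35)(-0.35)] = 0.4225
  C_31 = (-0.35)(-0.40) − (-0.10)(0.90) = 0.2300
  C_32 = −[(1.00)(-0.40) − (-0.10)(-0.40)] = 0.4400
  C_33 = (1.00)(0.90) − (-0.35)(-0.40) = 0.7600
det(I−A) = Σ_j (I−A)_1j·C_1j = (1.00)(0.6900) + (-0.35)(0.5000) + (-0.10)(0.4350) = 0.4715
adj(I−A) = Cᵀ =
  [ 0.6900   0.3450   0.2300]
  [ 0.5000   0.8650   0.4400]
  [ 0.4350   0.4225   0.7600]
(I − A)⁻¹ = adj(I−A) / det(I−A) ≈
  [   1.4634     0.7317     0.4878]
  [   1.0604     1.8346     0.9332]
  [   0.9226     0.8961     1.6119]
Δx = (I − A)⁻¹ Δd with Δd having +120 in the Sector 1 component and 0 elsewhere.
So Δx_2 = L_21 · (+120), where L_21 = adj(I−A)_21 / det(I−A) = 0.5000 / 0.4715.
Δx_2 = 0.5000 × (+120) / 0.4715 = 60.00 / 0.4715 ≈ 127.253.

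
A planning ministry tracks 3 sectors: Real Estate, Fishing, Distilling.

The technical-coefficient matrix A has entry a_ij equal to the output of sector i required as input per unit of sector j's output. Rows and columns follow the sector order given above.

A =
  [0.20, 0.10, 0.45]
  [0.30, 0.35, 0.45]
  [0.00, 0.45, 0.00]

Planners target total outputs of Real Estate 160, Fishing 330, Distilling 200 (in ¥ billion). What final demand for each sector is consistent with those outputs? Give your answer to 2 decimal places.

d_1 = 5.00, d_2 = 76.50, d_3 = 51.50

I − A =
  [   0.80    -0.10    -0.45]
  [  -0.30     0.65    -0.45]
  [   0.00    -0.45     1.00]
d = (I − A) x:
  d_1 = (+0.80)·160 + (-0.10)·330 + (-0.45)·200 = 5.00
  d_2 = (-0.30)·160 + (+0.65)·330 + (-0.45)·200 = 76.50
  d_3 = (+0.00)·160 + (-0.45)·330 + (+1.00)·200 = 51.50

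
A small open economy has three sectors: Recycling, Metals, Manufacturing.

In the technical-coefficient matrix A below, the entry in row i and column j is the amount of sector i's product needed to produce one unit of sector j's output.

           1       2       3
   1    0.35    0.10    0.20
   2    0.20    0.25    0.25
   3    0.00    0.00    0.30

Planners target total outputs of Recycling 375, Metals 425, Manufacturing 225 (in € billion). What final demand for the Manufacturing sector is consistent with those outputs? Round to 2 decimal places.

I − A =
  [   0.65    -0.10    -0.20]
  [  -0.20     0.75    -0.25]
  [   0.00     0.00     0.70]
d = (I − A) x:
  d_1 = (+0.65)·375 + (-0.10)·425 + (-0.20)·225 = 156.25
  d_2 = (-0.20)·375 + (+0.75)·425 + (-0.25)·225 = 187.50
  d_3 = (+0.00)·375 + (+0.00)·425 + (+0.70)·225 = 157.50

d_3 = 157.50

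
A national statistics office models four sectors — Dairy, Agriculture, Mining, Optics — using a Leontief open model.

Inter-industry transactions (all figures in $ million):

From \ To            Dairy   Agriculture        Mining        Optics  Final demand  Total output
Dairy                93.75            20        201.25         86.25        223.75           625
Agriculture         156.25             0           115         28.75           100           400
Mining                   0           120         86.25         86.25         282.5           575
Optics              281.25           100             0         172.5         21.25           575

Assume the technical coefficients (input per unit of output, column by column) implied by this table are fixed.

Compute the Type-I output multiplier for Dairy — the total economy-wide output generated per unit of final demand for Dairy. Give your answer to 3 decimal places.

Technical coefficients a_ij = z_ij / X_j:
  a_DD = 93.75/625 = 0.15, a_AD = 156.25/625 = 0.25, a_MD = 0/625 = 0.00, a_OD = 281.25/625 = 0.45
  a_DA = 20/400 = 0.05, a_AA = 0/400 = 0.00, a_MA = 120/400 = 0.30, a_OA = 100/400 = 0.25
  a_DM = 201.25/575 = 0.35, a_AM = 115/575 = 0.20, a_MM = 86.25/575 = 0.15, a_OM = 0/575 = 0.00
  a_DO = 86.25/575 = 0.15, a_AO = 28.75/575 = 0.05, a_MO = 86.25/575 = 0.15, a_OO = 172.5/575 = 0.30
I − A =
  [   0.85    -0.05    -0.35    -0.15]
  [  -0.25     1.00    -0.20    -0.05]
  [   0.00    -0.30     0.85    -0.15]
  [  -0.45    -0.25     0.00     0.70]
Compute the cofactors C_ij = (−1)^(i+j)·(3×3 minor ij) of I−A; the adjugate is their transpose:
adj(I−A) = Cᵀ =
  [ 0.534875   0.148250   0.255125   0.179875]
  [ 0.181375   0.424750   0.174625   0.106625]
  [ 0.136125   0.193500   0.497625   0.149625]
  [ 0.408625   0.247000   0.226375   0.634625]
det(I−A) = Σ_j (I−A)_1j·C_1j = (0.85)(0.534875) + (-0.05)(0.181375) + (-0.35)(0.136125) + (-0.15)(0.408625) = 0.3366375
(I − A)⁻¹ = adj(I−A) / det(I−A) ≈
  [   1.5889     0.4404     0.7579     0.5343]
  [   0.5388     1.2617     0.5187     0.3167]
  [   0.4044     0.5748     1.4782     0.4445]
  [   1.2138     0.7337     0.6725     1.8852]
The output multiplier for sector j is the column-j sum of the Leontief inverse (I − A)⁻¹ = adj(I−A) / det(I−A).
Column D of adj(I−A): (0.534875, 0.181375, 0.136125, 0.408625); det(I−A) = 0.3366375.
m_D = (0.534875 + 0.181375 + 0.136125 + 0.408625) / 0.3366375 = 1.261 / 0.3366375 ≈ 3.746.

m_D = 3.746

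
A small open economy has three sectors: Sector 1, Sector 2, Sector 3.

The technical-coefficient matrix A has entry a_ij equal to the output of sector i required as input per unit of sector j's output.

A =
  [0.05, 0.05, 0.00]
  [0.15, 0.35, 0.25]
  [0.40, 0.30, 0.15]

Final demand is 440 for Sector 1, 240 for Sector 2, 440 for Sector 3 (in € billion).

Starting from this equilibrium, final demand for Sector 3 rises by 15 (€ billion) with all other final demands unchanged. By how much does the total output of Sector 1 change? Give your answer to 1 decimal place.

Δx_1 = 0.4

I − A =
  [   0.95    -0.05     0.00]
  [  -0.15     0.65    -0.25]
  [  -0.40    -0.30     0.85]
Cofactors of I−A, C_ij = (−1)^(i+j)·(minor ij) (rows/columns in the sector order above):
  C_11 = (0.65)(0.85) − (-0.25)(-0.30) = 0.4775
  C_12 = −[(-0.15)(0.85) − (-0.25)(-0.40)] = 0.2275
  C_13 = (-0.15)(-0.30) − (0.65)(-0.40) = 0.3050
  C_21 = −[(-0.05)(0.85) − (0.00)(-0.30)] = 0.0425
  C_22 = (0.95)(0.85) − (0.00)(-0.40) = 0.8075
  C_23 = −[(0.95)(-0.30) − (-0.05)(-0.40)] = 0.3050
  C_31 = (-0.05)(-0.25) − (0.00)(0.65) = 0.0125
  C_32 = −[(0.95)(-0.25) − (0.00)(-0.15)] = 0.2375
  C_33 = (0.95)(0.65) − (-0.05)(-0.15) = 0.6100
det(I−A) = Σ_j (I−A)_1j·C_1j = (0.95)(0.4775) + (-0.05)(0.2275) + (0.00)(0.3050) = 0.44225
adj(I−A) = Cᵀ =
  [ 0.4775   0.0425   0.0125]
  [ 0.2275   0.8075   0.2375]
  [ 0.3050   0.3050   0.6100]
(I − A)⁻¹ = adj(I−A) / det(I−A) ≈
  [   1.0797     0.0961     0.0283]
  [   0.5144     1.8259     0.5370]
  [   0.6897     0.6897     1.3793]
Δx = (I − A)⁻¹ Δd with Δd having +15 in the Sector 3 component and 0 elsewhere.
So Δx_1 = L_13 · (+15), where L_13 = adj(I−A)_13 / det(I−A) = 0.0125 / 0.44225.
Δx_1 = 0.0125 × (+15) / 0.44225 = 0.1875 / 0.44225 ≈ 0.4.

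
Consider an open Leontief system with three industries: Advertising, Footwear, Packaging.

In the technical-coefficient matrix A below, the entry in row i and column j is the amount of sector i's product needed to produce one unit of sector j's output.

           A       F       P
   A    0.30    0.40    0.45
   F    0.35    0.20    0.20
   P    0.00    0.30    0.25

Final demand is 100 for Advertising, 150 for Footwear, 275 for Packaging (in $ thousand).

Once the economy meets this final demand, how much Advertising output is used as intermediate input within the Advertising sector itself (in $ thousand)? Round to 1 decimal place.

I − A =
  [   0.70    -0.40    -0.45]
  [  -0.35     0.80    -0.20]
  [   0.00    -0.30     0.75]
Cofactors of I−A, C_ij = (−1)^(i+j)·(minor ij) (rows/columns in the sector order above):
  C_11 = (0.80)(0.75) − (-0.20)(-0.30) = 0.5400
  C_12 = −[(-0.35)(0.75) − (-0.20)(0.00)] = 0.2625
  C_13 = (-0.35)(-0.30) − (0.80)(0.00) = 0.1050
  C_21 = −[(-0.40)(0.75) − (-0.45)(-0.30)] = 0.4350
  C_22 = (0.70)(0.75) − (-0.45)(0.00) = 0.5250
  C_23 = −[(0.70)(-0.30) − (-0.40)(0.00)] = 0.2100
  C_31 = (-0.40)(-0.20) − (-0.45)(0.80) = 0.4400
  C_32 = −[(0.70)(-0.20) − (-0.45)(-0.35)] = 0.2975
  C_33 = (0.70)(0.80) − (-0.40)(-0.35) = 0.4200
det(I−A) = Σ_j (I−A)_1j·C_1j = (0.70)(0.5400) + (-0.40)(0.2625) + (-0.45)(0.1050) = 0.22575
adj(I−A) = Cᵀ =
  [ 0.5400   0.4350   0.4400]
  [ 0.2625   0.5250   0.2975]
  [ 0.1050   0.2100   0.4200]
(I − A)⁻¹ = adj(I−A) / det(I−A) ≈
  [   2.3920     1.9269     1.9491]
  [   1.1628     2.3256     1.3178]
  [   0.4651     0.9302     1.8605]
First solve x = (I − A)⁻¹ d = adj(I−A)·d / det(I−A); in particular x_A = (0.5400·100 + 0.4350·150 + 0.4400·275) / 0.22575 = 240.25 / 0.22575 ≈ 1064.230.
Intermediate flow from A to A: z_AA = a_AA · x_A = 0.30 × 240.25 / 0.22575 = 72.075 / 0.22575 ≈ 319.3.

z_AA = 319.3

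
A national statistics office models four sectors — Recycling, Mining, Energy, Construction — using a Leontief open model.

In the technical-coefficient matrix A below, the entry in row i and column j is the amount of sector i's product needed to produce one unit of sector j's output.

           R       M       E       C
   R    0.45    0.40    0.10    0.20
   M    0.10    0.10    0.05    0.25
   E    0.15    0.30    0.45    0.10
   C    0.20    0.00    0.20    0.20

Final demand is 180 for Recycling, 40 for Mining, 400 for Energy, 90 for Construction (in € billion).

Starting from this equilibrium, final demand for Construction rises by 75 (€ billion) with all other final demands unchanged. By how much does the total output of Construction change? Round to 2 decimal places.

I − A =
  [   0.55    -0.40    -0.10    -0.20]
  [  -0.10     0.90    -0.05    -0.25]
  [  -0.15    -0.30     0.55    -0.10]
  [  -0.20     0.00    -0.20     0.80]
Compute the cofactors C_ij = (−1)^(i+j)·(3×3 minor ij) of I−A; the adjugate is their transpose:
adj(I−A) = Cᵀ =
  [ 0.351000   0.204000   0.144000   0.169500]
  [ 0.084000   0.189000   0.064500   0.088125]
  [ 0.165000   0.176000   0.308000   0.134750]
  [ 0.129000   0.095000   0.113000   0.222500]
det(I−A) = Σ_j (I−A)_1j·C_1j = (0.55)(0.351000) + (-0.40)(0.084000) + (-0.10)(0.165000) + (-0.20)(0.129000) = 0.11715
(I − A)⁻¹ = adj(I−A) / det(I−A) ≈
  [   2.9962     1.7414     1.2292     1.4469]
  [   0.7170     1.6133     0.5506     0.7522]
  [   1.4085     1.5023     2.6291     1.1502]
  [   1.1012     0.8109     0.9646     1.8993]
Δx = (I − A)⁻¹ Δd with Δd having +75 in the Construction component and 0 elsewhere.
So Δx_C = L_CC · (+75), where L_CC = adj(I−A)_CC / det(I−A) = 0.222500 / 0.11715.
Δx_C = 0.222500 × (+75) / 0.11715 = 16.6875 / 0.11715 ≈ 142.45.

Δx_C = 142.45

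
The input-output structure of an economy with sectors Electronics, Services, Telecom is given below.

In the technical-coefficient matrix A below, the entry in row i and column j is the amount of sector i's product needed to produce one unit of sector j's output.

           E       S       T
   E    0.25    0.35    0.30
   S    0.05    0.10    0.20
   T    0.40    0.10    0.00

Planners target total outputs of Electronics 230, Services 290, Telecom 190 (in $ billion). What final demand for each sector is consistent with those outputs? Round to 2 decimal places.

I − A =
  [   0.75    -0.35    -0.30]
  [  -0.05     0.90    -0.20]
  [  -0.40    -0.10     1.00]
d = (I − A) x:
  d_E = (+0.75)·230 + (-0.35)·290 + (-0.30)·190 = 14.00
  d_S = (-0.05)·230 + (+0.90)·290 + (-0.20)·190 = 211.50
  d_T = (-0.40)·230 + (-0.10)·290 + (+1.00)·190 = 69.00

d_E = 14.00, d_S = 211.50, d_T = 69.00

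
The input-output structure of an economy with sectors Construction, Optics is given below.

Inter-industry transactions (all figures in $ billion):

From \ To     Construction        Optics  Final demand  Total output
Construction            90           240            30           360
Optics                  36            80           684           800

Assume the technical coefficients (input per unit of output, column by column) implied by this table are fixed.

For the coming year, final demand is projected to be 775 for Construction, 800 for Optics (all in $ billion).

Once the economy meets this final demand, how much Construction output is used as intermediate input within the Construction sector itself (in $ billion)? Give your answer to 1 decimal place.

Technical coefficients a_ij = z_ij / X_j:
  a_CC = 90/360 = 0.25, a_OC = 36/360 = 0.10
  a_CO = 240/800 = 0.30, a_OO = 80/800 = 0.10
I − A =
  [   0.75    -0.30]
  [  -0.10     0.90]
det(I−A) = (0.75)(0.90) − (-0.30)(-0.10) = 0.6450
adj(I−A) = [[0.90, 0.30], [0.10, 0.75]]
(I − A)⁻¹ = adj(I−A) / det(I−A) ≈
  [   1.3953     0.4651]
  [   0.1550     1.1628]
First solve x = (I − A)⁻¹ d = adj(I−A)·d / det(I−A); in particular x_C = (0.90·775 + 0.30·800) / 0.6450 = 937.50 / 0.6450 ≈ 1453.488.
Intermediate flow from C to C: z_CC = a_CC · x_C = 0.25 × 937.50 / 0.6450 = 234.375 / 0.6450 ≈ 363.4.

z_CC = 363.4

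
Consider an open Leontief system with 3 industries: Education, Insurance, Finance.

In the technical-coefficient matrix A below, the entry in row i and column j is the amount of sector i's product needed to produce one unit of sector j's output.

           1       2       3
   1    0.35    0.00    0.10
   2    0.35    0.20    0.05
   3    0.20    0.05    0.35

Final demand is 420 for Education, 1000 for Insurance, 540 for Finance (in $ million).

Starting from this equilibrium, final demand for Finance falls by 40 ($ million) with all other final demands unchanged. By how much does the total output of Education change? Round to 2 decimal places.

I − A =
  [   0.65     0.00    -0.10]
  [  -0.35     0.80    -0.05]
  [  -0.20    -0.05     0.65]
Cofactors of I−A, C_ij = (−1)^(i+j)·(minor ij) (rows/columns in the sector order above):
  C_11 = (0.80)(0.65) − (-0.05)(-0.05) = 0.5175
  C_12 = −[(-0.35)(0.65) − (-0.05)(-0.20)] = 0.2375
  C_13 = (-0.35)(-0.05) − (0.80)(-0.20) = 0.1775
  C_21 = −[(0.00)(0.65) − (-0.10)(-0.05)] = 0.0050
  C_22 = (0.65)(0.65) − (-0.10)(-0.20) = 0.4025
  C_23 = −[(0.65)(-0.05) − (0.00)(-0.20)] = 0.0325
  C_31 = (0.00)(-0.05) − (-0.10)(0.80) = 0.0800
  C_32 = −[(0.65)(-0.05) − (-0.10)(-0.35)] = 0.0675
  C_33 = (0.65)(0.80) − (0.00)(-0.35) = 0.5200
det(I−A) = Σ_j (I−A)_1j·C_1j = (0.65)(0.5175) + (0.00)(0.2375) + (-0.10)(0.1775) = 0.318625
adj(I−A) = Cᵀ =
  [ 0.5175   0.0050   0.0800]
  [ 0.2375   0.4025   0.0675]
  [ 0.1775   0.0325   0.5200]
(I − A)⁻¹ = adj(I−A) / det(I−A) ≈
  [   1.6242     0.0157     0.2511]
  [   0.7454     1.2632     0.2118]
  [   0.5571     0.1020     1.6320]
Δx = (I − A)⁻¹ Δd with Δd having -40 in the Finance component and 0 elsewhere.
So Δx_1 = L_13 · (-40), where L_13 = adj(I−A)_13 / det(I−A) = 0.0800 / 0.318625.
Δx_1 = 0.0800 × (-40) / 0.318625 = -3.20 / 0.318625 ≈ -10.04.

Δx_1 = -10.04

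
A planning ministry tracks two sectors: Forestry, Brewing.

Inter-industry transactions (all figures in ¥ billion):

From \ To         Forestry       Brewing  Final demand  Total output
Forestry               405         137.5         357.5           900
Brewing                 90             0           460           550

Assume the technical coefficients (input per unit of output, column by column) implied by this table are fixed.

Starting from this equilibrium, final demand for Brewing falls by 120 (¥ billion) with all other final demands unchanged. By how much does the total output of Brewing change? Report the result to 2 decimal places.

Technical coefficients a_ij = z_ij / X_j:
  a_FF = 405/900 = 0.45, a_BF = 90/900 = 0.10
  a_FB = 137.5/550 = 0.25, a_BB = 0/550 = 0.00
I − A =
  [   0.55    -0.25]
  [  -0.10     1.00]
det(I−A) = (0.55)(1.00) − (-0.25)(-0.10) = 0.5250
adj(I−A) = [[1.00, 0.25], [0.10, 0.55]]
(I − A)⁻¹ = adj(I−A) / det(I−A) ≈
  [   1.9048     0.4762]
  [   0.1905     1.0476]
Δx = (I − A)⁻¹ Δd with Δd having -120 in the Brewing component and 0 elsewhere.
So Δx_B = L_BB · (-120), where L_BB = adj(I−A)_BB / det(I−A) = 0.55 / 0.5250.
Δx_B = 0.55 × (-120) / 0.5250 = -66.00 / 0.5250 ≈ -125.71.

Δx_B = -125.71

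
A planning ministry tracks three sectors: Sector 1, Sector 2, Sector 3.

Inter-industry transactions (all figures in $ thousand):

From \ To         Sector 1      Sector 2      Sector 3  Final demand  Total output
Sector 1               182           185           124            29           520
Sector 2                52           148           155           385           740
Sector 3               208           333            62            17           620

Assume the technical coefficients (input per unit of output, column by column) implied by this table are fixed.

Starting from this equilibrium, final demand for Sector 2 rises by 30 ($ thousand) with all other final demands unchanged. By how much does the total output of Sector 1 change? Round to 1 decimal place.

Technical coefficients a_ij = z_ij / X_j:
  a_11 = 182/520 = 0.35, a_21 = 52/520 = 0.10, a_31 = 208/520 = 0.40
  a_12 = 185/740 = 0.25, a_22 = 148/740 = 0.20, a_32 = 333/740 = 0.45
  a_13 = 124/620 = 0.20, a_23 = 155/620 = 0.25, a_33 = 62/620 = 0.10
I − A =
  [   0.65    -0.25    -0.20]
  [  -0.10     0.80    -0.25]
  [  -0.40    -0.45     0.90]
Cofactors of I−A, C_ij = (−1)^(i+j)·(minor ij) (rows/columns in the sector order above):
  C_11 = (0.80)(0.90) − (-0.25)(-0.45) = 0.6075
  C_12 = −[(-0.10)(0.90) − (-0.25)(-0.40)] = 0.1900
  C_13 = (-0.10)(-0.45) − (0.80)(-0.40) = 0.3650
  C_21 = −[(-0.25)(0.90) − (-0.20)(-0.45)] = 0.3150
  C_22 = (0.65)(0.90) − (-0.20)(-0.40) = 0.5050
  C_23 = −[(0.65)(-0.45) − (-0.25)(-0.40)] = 0.3925
  C_31 = (-0.25)(-0.25) − (-0.20)(0.80) = 0.2225
  C_32 = −[(0.65)(-0.25) − (-0.20)(-0.10)] = 0.1825
  C_33 = (0.65)(0.80) − (-0.25)(-0.10) = 0.4950
det(I−A) = Σ_j (I−A)_1j·C_1j = (0.65)(0.6075) + (-0.25)(0.1900) + (-0.20)(0.3650) = 0.274375
adj(I−A) = Cᵀ =
  [ 0.6075   0.3150   0.2225]
  [ 0.1900   0.5050   0.1825]
  [ 0.3650   0.3925   0.4950]
(I − A)⁻¹ = adj(I−A) / det(I−A) ≈
  [   2.2141     1.1481     0.8109]
  [   0.6925     1.8405     0.6651]
  [   1.3303     1.4305     1.8041]
Δx = (I − A)⁻¹ Δd with Δd having +30 in the Sector 2 component and 0 elsewhere.
So Δx_1 = L_12 · (+30), where L_12 = adj(I−A)_12 / det(I−A) = 0.3150 / 0.274375.
Δx_1 = 0.3150 × (+30) / 0.274375 = 9.45 / 0.274375 ≈ 34.4.

Δx_1 = 34.4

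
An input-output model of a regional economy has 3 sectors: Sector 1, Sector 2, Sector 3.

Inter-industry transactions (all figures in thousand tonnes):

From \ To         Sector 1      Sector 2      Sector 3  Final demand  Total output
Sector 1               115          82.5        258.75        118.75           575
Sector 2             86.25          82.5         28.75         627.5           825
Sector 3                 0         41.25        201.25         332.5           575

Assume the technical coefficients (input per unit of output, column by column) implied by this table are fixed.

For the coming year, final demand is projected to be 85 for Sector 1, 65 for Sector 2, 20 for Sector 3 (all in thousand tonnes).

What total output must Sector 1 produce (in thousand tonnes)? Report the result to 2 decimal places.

x_1 = 139.99

Technical coefficients a_ij = z_ij / X_j:
  a_11 = 115/575 = 0.20, a_21 = 86.25/575 = 0.15, a_31 = 0/575 = 0.00
  a_12 = 82.5/825 = 0.10, a_22 = 82.5/825 = 0.10, a_32 = 41.25/825 = 0.05
  a_13 = 258.75/575 = 0.45, a_23 = 28.75/575 = 0.05, a_33 = 201.25/575 = 0.35
I − A =
  [   0.80    -0.10    -0.45]
  [  -0.15     0.90    -0.05]
  [   0.00    -0.05     0.65]
Cofactors of I−A, C_ij = (−1)^(i+j)·(minor ij) (rows/columns in the sector order above):
  C_11 = (0.90)(0.65) − (-0.05)(-0.05) = 0.5825
  C_12 = −[(-0.15)(0.65) − (-0.05)(0.00)] = 0.0975
  C_13 = (-0.15)(-0.05) − (0.90)(0.00) = 0.0075
  C_21 = −[(-0.10)(0.65) − (-0.45)(-0.05)] = 0.0875
  C_22 = (0.80)(0.65) − (-0.45)(0.00) = 0.5200
  C_23 = −[(0.80)(-0.05) − (-0.10)(0.00)] = 0.0400
  C_31 = (-0.10)(-0.05) − (-0.45)(0.90) = 0.4100
  C_32 = −[(0.80)(-0.05) − (-0.45)(-0.15)] = 0.1075
  C_33 = (0.80)(0.90) − (-0.10)(-0.15) = 0.7050
det(I−A) = Σ_j (I−A)_1j·C_1j = (0.80)(0.5825) + (-0.10)(0.0975) + (-0.45)(0.0075) = 0.452875
adj(I−A) = Cᵀ =
  [ 0.5825   0.0875   0.4100]
  [ 0.0975   0.5200   0.1075]
  [ 0.0075   0.0400   0.7050]
(I − A)⁻¹ = adj(I−A) / det(I−A) ≈
  [   1.2862     0.1932     0.9053]
  [   0.2153     1.1482     0.2374]
  [   0.0166     0.0883     1.5567]
x = (I − A)⁻¹ d = adj(I−A)·d / det(I−A), with det(I−A) = 0.452875:
  x_1 = (0.5825·85 + 0.0875·65 + 0.4100·20) / 0.452875 = 63.40 / 0.452875 ≈ 139.99
  x_2 = (0.0975·85 + 0.5200·65 + 0.1075·20) / 0.452875 = 44.2375 / 0.452875 ≈ 97.68
  x_3 = (0.0075·85 + 0.0400·65 + 0.7050·20) / 0.452875 = 17.3375 / 0.452875 ≈ 38.28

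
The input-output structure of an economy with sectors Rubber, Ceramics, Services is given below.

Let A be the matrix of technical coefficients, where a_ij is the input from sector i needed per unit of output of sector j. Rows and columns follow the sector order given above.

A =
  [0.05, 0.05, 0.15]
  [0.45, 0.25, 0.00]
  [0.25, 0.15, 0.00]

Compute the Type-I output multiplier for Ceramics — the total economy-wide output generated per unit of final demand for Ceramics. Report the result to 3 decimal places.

I − A =
  [   0.95    -0.05    -0.15]
  [  -0.45     0.75     0.00]
  [  -0.25    -0.15     1.00]
Cofactors of I−A, C_ij = (−1)^(i+j)·(minor ij) (rows/columns in the sector order above):
  C_11 = (0.75)(1.00) − (0.00)(-0.15) = 0.7500
  C_12 = −[(-0.45)(1.00) − (0.00)(-0.25)] = 0.4500
  C_13 = (-0.45)(-0.15) − (0.75)(-0.25) = 0.2550
  C_21 = −[(-0.05)(1.00) − (-0.15)(-0.15)] = 0.0725
  C_22 = (0.95)(1.00) − (-0.15)(-0.25) = 0.9125
  C_23 = −[(0.95)(-0.15) − (-0.05)(-0.25)] = 0.1550
  C_31 = (-0.05)(0.00) − (-0.15)(0.75) = 0.1125
  C_32 = −[(0.95)(0.00) − (-0.15)(-0.45)] = 0.0675
  C_33 = (0.95)(0.75) − (-0.05)(-0.45) = 0.6900
det(I−A) = Σ_j (I−A)_1j·C_1j = (0.95)(0.7500) + (-0.05)(0.4500) + (-0.15)(0.2550) = 0.65175
adj(I−A) = Cᵀ =
  [ 0.7500   0.0725   0.1125]
  [ 0.4500   0.9125   0.0675]
  [ 0.2550   0.1550   0.6900]
(I − A)⁻¹ = adj(I−A) / det(I−A) ≈
  [   1.1507     0.1112     0.1726]
  [   0.6904     1.4001     0.1036]
  [   0.3913     0.2378     1.0587]
The output multiplier for sector j is the column-j sum of the Leontief inverse (I − A)⁻¹ = adj(I−A) / det(I−A).
Column C of adj(I−A): (0.0725, 0.9125, 0.1550); det(I−A) = 0.65175.
m_C = (0.0725 + 0.9125 + 0.1550) / 0.65175 = 1.14 / 0.65175 ≈ 1.749.

m_C = 1.749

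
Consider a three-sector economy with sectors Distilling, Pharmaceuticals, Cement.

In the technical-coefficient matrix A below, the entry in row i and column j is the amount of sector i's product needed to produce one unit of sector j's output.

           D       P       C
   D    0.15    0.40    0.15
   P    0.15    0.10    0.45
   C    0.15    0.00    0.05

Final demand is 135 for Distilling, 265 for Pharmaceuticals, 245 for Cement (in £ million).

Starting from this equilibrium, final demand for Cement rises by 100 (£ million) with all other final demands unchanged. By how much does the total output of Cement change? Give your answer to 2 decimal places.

I − A =
  [   0.85    -0.40    -0.15]
  [  -0.15     0.90    -0.45]
  [  -0.15     0.00     0.95]
Cofactors of I−A, C_ij = (−1)^(i+j)·(minor ij) (rows/columns in the sector order above):
  C_11 = (0.90)(0.95) − (-0.45)(0.00) = 0.8550
  C_12 = −[(-0.15)(0.95) − (-0.45)(-0.15)] = 0.2100
  C_13 = (-0.15)(0.00) − (0.90)(-0.15) = 0.1350
  C_21 = −[(-0.40)(0.95) − (-0.15)(0.00)] = 0.3800
  C_22 = (0.85)(0.95) − (-0.15)(-0.15) = 0.7850
  C_23 = −[(0.85)(0.00) − (-0.40)(-0.15)] = 0.0600
  C_31 = (-0.40)(-0.45) − (-0.15)(0.90) = 0.3150
  C_32 = −[(0.85)(-0.45) − (-0.15)(-0.15)] = 0.4050
  C_33 = (0.85)(0.90) − (-0.40)(-0.15) = 0.7050
det(I−A) = Σ_j (I−A)_1j·C_1j = (0.85)(0.8550) + (-0.40)(0.2100) + (-0.15)(0.1350) = 0.6225
adj(I−A) = Cᵀ =
  [ 0.8550   0.3800   0.3150]
  [ 0.2100   0.7850   0.4050]
  [ 0.1350   0.0600   0.7050]
(I − A)⁻¹ = adj(I−A) / det(I−A) ≈
  [   1.3735     0.6104     0.5060]
  [   0.3373     1.2610     0.6506]
  [   0.2169     0.0964     1.1325]
Δx = (I − A)⁻¹ Δd with Δd having +100 in the Cement component and 0 elsewhere.
So Δx_C = L_CC · (+100), where L_CC = adj(I−A)_CC / det(I−A) = 0.7050 / 0.6225.
Δx_C = 0.7050 × (+100) / 0.6225 = 70.50 / 0.6225 ≈ 113.25.

Δx_C = 113.25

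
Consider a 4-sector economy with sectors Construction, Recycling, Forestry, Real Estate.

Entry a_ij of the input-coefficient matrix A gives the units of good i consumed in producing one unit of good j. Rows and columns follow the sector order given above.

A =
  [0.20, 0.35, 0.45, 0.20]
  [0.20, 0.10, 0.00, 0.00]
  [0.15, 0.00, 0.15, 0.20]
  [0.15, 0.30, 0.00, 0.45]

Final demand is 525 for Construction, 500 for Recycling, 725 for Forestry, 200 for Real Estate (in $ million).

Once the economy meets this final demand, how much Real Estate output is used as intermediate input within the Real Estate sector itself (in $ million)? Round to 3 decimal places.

z_44 = 743.661

I − A =
  [   0.80    -0.35    -0.45    -0.20]
  [  -0.20     0.90     0.00     0.00]
  [  -0.15     0.00     0.85    -0.20]
  [  -0.15    -0.30     0.00     0.55]
Compute the cofactors C_ij = (−1)^(i+j)·(3×3 minor ij) of I−A; the adjugate is their transpose:
adj(I−A) = Cᵀ =
  [ 0.420750   0.241625   0.222750   0.234000]
  [ 0.093500   0.297875   0.049500   0.052000]
  [ 0.113250   0.096375   0.318500   0.157000]
  [ 0.165750   0.228375   0.087750   0.491750]
det(I−A) = Σ_j (I−A)_1j·C_1j = (0.80)(0.420750) + (-0.35)(0.093500) + (-0.45)(0.113250) + (-0.20)(0.165750) = 0.2197625
(I − A)⁻¹ = adj(I−A) / det(I−A) ≈
  [   1.9146     1.0995     1.0136     1.0648]
  [   0.4255     1.3554     0.2252     0.2366]
  [   0.5153     0.4385     1.4493     0.7144]
  [   0.7542     1.0392     0.3993     2.2376]
First solve x = (I − A)⁻¹ d = adj(I−A)·d / det(I−A); in particular x_4 = (0.165750·525 + 0.228375·500 + 0.087750·725 + 0.491750·200) / 0.2197625 = 363.175 / 0.2197625 ≈ 1652.57949.
Intermediate flow from 4 to 4: z_44 = a_44 · x_4 = 0.45 × 363.175 / 0.2197625 = 163.42875 / 0.2197625 ≈ 743.661.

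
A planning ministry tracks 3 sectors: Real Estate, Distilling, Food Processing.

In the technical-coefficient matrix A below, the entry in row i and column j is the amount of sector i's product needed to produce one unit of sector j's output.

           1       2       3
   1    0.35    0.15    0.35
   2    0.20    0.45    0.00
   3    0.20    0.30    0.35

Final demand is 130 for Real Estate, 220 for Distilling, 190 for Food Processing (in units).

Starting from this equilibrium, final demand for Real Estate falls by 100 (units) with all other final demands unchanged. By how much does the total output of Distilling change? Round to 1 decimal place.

I − A =
  [   0.65    -0.15    -0.35]
  [  -0.20     0.55     0.00]
  [  -0.20    -0.30     0.65]
Cofactors of I−A, C_ij = (−1)^(i+j)·(minor ij) (rows/columns in the sector order above):
  C_11 = (0.55)(0.65) − (0.00)(-0.30) = 0.3575
  C_12 = −[(-0.20)(0.65) − (0.00)(-0.20)] = 0.1300
  C_13 = (-0.20)(-0.30) − (0.55)(-0.20) = 0.1700
  C_21 = −[(-0.15)(0.65) − (-0.35)(-0.30)] = 0.2025
  C_22 = (0.65)(0.65) − (-0.35)(-0.20) = 0.3525
  C_23 = −[(0.65)(-0.30) − (-0.15)(-0.20)] = 0.2250
  C_31 = (-0.15)(0.00) − (-0.35)(0.55) = 0.1925
  C_32 = −[(0.65)(0.00) − (-0.35)(-0.20)] = 0.0700
  C_33 = (0.65)(0.55) − (-0.15)(-0.20) = 0.3275
det(I−A) = Σ_j (I−A)_1j·C_1j = (0.65)(0.3575) + (-0.15)(0.1300) + (-0.35)(0.1700) = 0.153375
adj(I−A) = Cᵀ =
  [ 0.3575   0.2025   0.1925]
  [ 0.1300   0.3525   0.0700]
  [ 0.1700   0.2250   0.3275]
(I − A)⁻¹ = adj(I−A) / det(I−A) ≈
  [   2.3309     1.3203     1.2551]
  [   0.8476     2.2983     0.4564]
  [   1.1084     1.4670     2.1353]
Δx = (I − A)⁻¹ Δd with Δd having -100 in the Real Estate component and 0 elsewhere.
So Δx_2 = L_21 · (-100), where L_21 = adj(I−A)_21 / det(I−A) = 0.1300 / 0.153375.
Δx_2 = 0.1300 × (-100) / 0.153375 = -13.00 / 0.153375 ≈ -84.8.

Δx_2 = -84.8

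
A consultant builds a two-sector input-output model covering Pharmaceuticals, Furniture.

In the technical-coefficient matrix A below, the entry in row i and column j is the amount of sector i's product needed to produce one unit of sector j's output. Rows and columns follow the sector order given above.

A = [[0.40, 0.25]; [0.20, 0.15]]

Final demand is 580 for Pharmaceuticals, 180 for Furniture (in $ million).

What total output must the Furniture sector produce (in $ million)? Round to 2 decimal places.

I − A =
  [   0.60    -0.25]
  [  -0.20     0.85]
det(I−A) = (0.60)(0.85) − (-0.25)(-0.20) = 0.4600
adj(I−A) = [[0.85, 0.25], [0.20, 0.60]]
(I − A)⁻¹ = adj(I−A) / det(I−A) ≈
  [   1.8478     0.5435]
  [   0.4348     1.3043]
x = (I − A)⁻¹ d = adj(I−A)·d / det(I−A), with det(I−A) = 0.4600:
  x_1 = (0.85·580 + 0.25·180) / 0.4600 = 538.00 / 0.4600 ≈ 1169.57
  x_2 = (0.20·580 + 0.60·180) / 0.4600 = 224.00 / 0.4600 ≈ 486.96

x_2 = 486.96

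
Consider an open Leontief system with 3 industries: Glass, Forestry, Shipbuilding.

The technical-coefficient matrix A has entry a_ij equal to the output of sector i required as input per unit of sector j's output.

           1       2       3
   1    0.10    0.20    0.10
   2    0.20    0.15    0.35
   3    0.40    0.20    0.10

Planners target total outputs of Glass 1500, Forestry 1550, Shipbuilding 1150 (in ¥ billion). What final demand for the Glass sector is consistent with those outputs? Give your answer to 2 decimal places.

I − A =
  [   0.90    -0.20    -0.10]
  [  -0.20     0.85    -0.35]
  [  -0.40    -0.20     0.90]
d = (I − A) x:
  d_1 = (+0.90)·1500 + (-0.20)·1550 + (-0.10)·1150 = 925.00
  d_2 = (-0.20)·1500 + (+0.85)·1550 + (-0.35)·1150 = 615.00
  d_3 = (-0.40)·1500 + (-0.20)·1550 + (+0.90)·1150 = 125.00

d_1 = 925.00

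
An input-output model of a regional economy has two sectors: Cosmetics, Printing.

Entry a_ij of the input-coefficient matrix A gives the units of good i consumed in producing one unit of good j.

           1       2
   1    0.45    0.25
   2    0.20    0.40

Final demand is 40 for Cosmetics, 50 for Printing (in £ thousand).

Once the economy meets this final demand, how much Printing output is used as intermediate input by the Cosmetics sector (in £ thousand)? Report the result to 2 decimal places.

I − A =
  [   0.55    -0.25]
  [  -0.20     0.60]
det(I−A) = (0.55)(0.60) − (-0.25)(-0.20) = 0.2800
adj(I−A) = [[0.60, 0.25], [0.20, 0.55]]
(I − A)⁻¹ = adj(I−A) / det(I−A) ≈
  [   2.1429     0.8929]
  [   0.7143     1.9643]
First solve x = (I − A)⁻¹ d = adj(I−A)·d / det(I−A); in particular x_1 = (0.60·40 + 0.25·50) / 0.2800 = 36.50 / 0.2800 ≈ 130.3571.
Intermediate flow from 2 to 1: z_21 = a_21 · x_1 = 0.20 × 36.50 / 0.2800 = 7.30 / 0.2800 ≈ 26.07.

z_21 = 26.07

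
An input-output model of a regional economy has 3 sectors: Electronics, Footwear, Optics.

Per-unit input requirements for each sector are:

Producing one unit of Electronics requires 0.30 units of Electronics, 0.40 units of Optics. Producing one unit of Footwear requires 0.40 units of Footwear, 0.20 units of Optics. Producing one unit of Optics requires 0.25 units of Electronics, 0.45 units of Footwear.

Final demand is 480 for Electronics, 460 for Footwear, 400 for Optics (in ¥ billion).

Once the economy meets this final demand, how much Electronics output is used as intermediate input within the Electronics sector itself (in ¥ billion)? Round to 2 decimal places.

z_EE = 331.11

I − A =
  [   0.70     0.00    -0.25]
  [   0.00     0.60    -0.45]
  [  -0.40    -0.20     1.00]
Cofactors of I−A, C_ij = (−1)^(i+j)·(minor ij) (rows/columns in the sector order above):
  C_11 = (0.60)(1.00) − (-0.45)(-0.20) = 0.5100
  C_12 = −[(0.00)(1.00) − (-0.45)(-0.40)] = 0.1800
  C_13 = (0.00)(-0.20) − (0.60)(-0.40) = 0.2400
  C_21 = −[(0.00)(1.00) − (-0.25)(-0.20)] = 0.0500
  C_22 = (0.70)(1.00) − (-0.25)(-0.40) = 0.6000
  C_23 = −[(0.70)(-0.20) − (0.00)(-0.40)] = 0.1400
  C_31 = (0.00)(-0.45) − (-0.25)(0.60) = 0.1500
  C_32 = −[(0.70)(-0.45) − (-0.25)(0.00)] = 0.3150
  C_33 = (0.70)(0.60) − (0.00)(0.00) = 0.4200
det(I−A) = Σ_j (I−A)_1j·C_1j = (0.70)(0.5100) + (0.00)(0.1800) + (-0.25)(0.2400) = 0.2970
adj(I−A) = Cᵀ =
  [ 0.5100   0.0500   0.1500]
  [ 0.1800   0.6000   0.3150]
  [ 0.2400   0.1400   0.4200]
(I − A)⁻¹ = adj(I−A) / det(I−A) ≈
  [   1.7172     0.1684     0.5051]
  [   0.6061     2.0202     1.0606]
  [   0.8081     0.4714     1.4141]
First solve x = (I − A)⁻¹ d = adj(I−A)·d / det(I−A); in particular x_E = (0.5100·480 + 0.0500·460 + 0.1500·400) / 0.2970 = 327.80 / 0.2970 ≈ 1103.7037.
Intermediate flow from E to E: z_EE = a_EE · x_E = 0.30 × 327.80 / 0.2970 = 98.34 / 0.2970 ≈ 331.11.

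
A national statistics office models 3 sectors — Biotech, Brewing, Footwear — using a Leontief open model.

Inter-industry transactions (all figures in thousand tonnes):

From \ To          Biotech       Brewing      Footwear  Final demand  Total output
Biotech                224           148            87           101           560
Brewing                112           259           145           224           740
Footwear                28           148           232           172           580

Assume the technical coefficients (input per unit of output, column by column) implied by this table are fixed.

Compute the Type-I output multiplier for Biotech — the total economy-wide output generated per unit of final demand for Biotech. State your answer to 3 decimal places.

Technical coefficients a_ij = z_ij / X_j:
  a_11 = 224/560 = 0.40, a_21 = 112/560 = 0.20, a_31 = 28/560 = 0.05
  a_12 = 148/740 = 0.20, a_22 = 259/740 = 0.35, a_32 = 148/740 = 0.20
  a_13 = 87/580 = 0.15, a_23 = 145/580 = 0.25, a_33 = 232/580 = 0.40
I − A =
  [   0.60    -0.20    -0.15]
  [  -0.20     0.65    -0.25]
  [  -0.05    -0.20     0.60]
Cofactors of I−A, C_ij = (−1)^(i+j)·(minor ij) (rows/columns in the sector order above):
  C_11 = (0.65)(0.60) − (-0.25)(-0.20) = 0.3400
  C_12 = −[(-0.20)(0.60) − (-0.25)(-0.05)] = 0.1325
  C_13 = (-0.20)(-0.20) − (0.65)(-0.05) = 0.0725
  C_21 = −[(-0.20)(0.60) − (-0.15)(-0.20)] = 0.1500
  C_22 = (0.60)(0.60) − (-0.15)(-0.05) = 0.3525
  C_23 = −[(0.60)(-0.20) − (-0.20)(-0.05)] = 0.1300
  C_31 = (-0.20)(-0.25) − (-0.15)(0.65) = 0.1475
  C_32 = −[(0.60)(-0.25) − (-0.15)(-0.20)] = 0.1800
  C_33 = (0.60)(0.65) − (-0.20)(-0.20) = 0.3500
det(I−A) = Σ_j (I−A)_1j·C_1j = (0.60)(0.3400) + (-0.20)(0.1325) + (-0.15)(0.0725) = 0.166625
adj(I−A) = Cᵀ =
  [ 0.3400   0.1500   0.1475]
  [ 0.1325   0.3525   0.1800]
  [ 0.0725   0.1300   0.3500]
(I − A)⁻¹ = adj(I−A) / det(I−A) ≈
  [   2.0405     0.9002     0.8852]
  [   0.7952     2.1155     1.0803]
  [   0.4351     0.7802     2.1005]
The output multiplier for sector j is the column-j sum of the Leontief inverse (I − A)⁻¹ = adj(I−A) / det(I−A).
Column 1 of adj(I−A): (0.3400, 0.1325, 0.0725); det(I−A) = 0.166625.
m_1 = (0.3400 + 0.1325 + 0.0725) / 0.166625 = 0.545 / 0.166625 ≈ 3.271.

m_1 = 3.271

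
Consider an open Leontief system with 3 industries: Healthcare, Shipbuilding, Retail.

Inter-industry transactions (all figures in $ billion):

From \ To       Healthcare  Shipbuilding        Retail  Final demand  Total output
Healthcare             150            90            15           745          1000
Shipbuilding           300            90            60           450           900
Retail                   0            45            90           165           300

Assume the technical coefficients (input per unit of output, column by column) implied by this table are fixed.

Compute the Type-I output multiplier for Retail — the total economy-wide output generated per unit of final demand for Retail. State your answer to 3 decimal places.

Technical coefficients a_ij = z_ij / X_j:
  a_11 = 150/1000 = 0.15, a_21 = 300/1000 = 0.30, a_31 = 0/1000 = 0.00
  a_12 = 90/900 = 0.10, a_22 = 90/900 = 0.10, a_32 = 45/900 = 0.05
  a_13 = 15/300 = 0.05, a_23 = 60/300 = 0.20, a_33 = 90/300 = 0.30
I − A =
  [   0.85    -0.10    -0.05]
  [  -0.30     0.90    -0.20]
  [   0.00    -0.05     0.70]
Cofactors of I−A, C_ij = (−1)^(i+j)·(minor ij) (rows/columns in the sector order above):
  C_11 = (0.90)(0.70) − (-0.20)(-0.05) = 0.6200
  C_12 = −[(-0.30)(0.70) − (-0.20)(0.00)] = 0.2100
  C_13 = (-0.30)(-0.05) − (0.90)(0.00) = 0.0150
  C_21 = −[(-0.10)(0.70) − (-0.05)(-0.05)] = 0.0725
  C_22 = (0.85)(0.70) − (-0.05)(0.00) = 0.5950
  C_23 = −[(0.85)(-0.05) − (-0.10)(0.00)] = 0.0425
  C_31 = (-0.10)(-0.20) − (-0.05)(0.90) = 0.0650
  C_32 = −[(0.85)(-0.20) − (-0.05)(-0.30)] = 0.1850
  C_33 = (0.85)(0.90) − (-0.10)(-0.30) = 0.7350
det(I−A) = Σ_j (I−A)_1j·C_1j = (0.85)(0.6200) + (-0.10)(0.2100) + (-0.05)(0.0150) = 0.50525
adj(I−A) = Cᵀ =
  [ 0.6200   0.0725   0.0650]
  [ 0.2100   0.5950   0.1850]
  [ 0.0150   0.0425   0.7350]
(I − A)⁻¹ = adj(I−A) / det(I−A) ≈
  [   1.2271     0.1435     0.1286]
  [   0.4156     1.1776     0.3662]
  [   0.0297     0.0841     1.4547]
The output multiplier for sector j is the column-j sum of the Leontief inverse (I − A)⁻¹ = adj(I−A) / det(I−A).
Column 3 of adj(I−A): (0.0650, 0.1850, 0.7350); det(I−A) = 0.50525.
m_3 = (0.0650 + 0.1850 + 0.7350) / 0.50525 = 0.985 / 0.50525 ≈ 1.950.

m_3 = 1.950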